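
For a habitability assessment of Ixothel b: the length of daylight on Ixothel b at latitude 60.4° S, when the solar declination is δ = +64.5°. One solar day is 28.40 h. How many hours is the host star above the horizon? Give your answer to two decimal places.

cos h₀ = −tan ϕ · tan δ = 3.6906 ≥ 1, so the host star never rises (polar night) and h₀ = 0.
Daylight = 2h₀/(2π) × 28.40 h = (0.0000/π) × 28.40 = 0.00 h.

0.00 h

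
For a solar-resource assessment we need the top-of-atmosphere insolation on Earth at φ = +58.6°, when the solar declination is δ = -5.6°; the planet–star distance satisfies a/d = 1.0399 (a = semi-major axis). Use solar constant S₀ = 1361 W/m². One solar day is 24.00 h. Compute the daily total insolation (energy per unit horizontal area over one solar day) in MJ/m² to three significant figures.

16.0 MJ/m²

cos H₀ = −tan(+58.6°) tan(-5.600°) = 0.1606, H₀ = 1.4095 rad.
Bracket: H₀ sin φ sin δ + cos φ cos δ sin H₀ = 1.4095×0.85355×-0.09758 + 0.52101×0.99523×0.98701 = -0.117396 + 0.511789 = 0.394393.
Inverse-square distance factor (a/d)² = 1.0399² = 1.081392.
Q̄ = (S₀/π) × 1.081392 × [bracket] = (1361/π) × 1.081392 × 0.394393 = 184.77 W/m².
Daily total = Q̄ × 24.00 h × 3600 s/h = 184.77 × 24.00 × 3600 / 10⁶ = 15.96 MJ/m².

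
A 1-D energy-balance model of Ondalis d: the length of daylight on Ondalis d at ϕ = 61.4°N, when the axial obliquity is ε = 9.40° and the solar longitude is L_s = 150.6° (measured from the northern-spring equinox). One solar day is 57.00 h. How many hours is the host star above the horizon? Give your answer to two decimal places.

31.19 h

Solar declination: sin δ = sin ε · sin L_s = sin 9.40° × sin 150.6° = 0.08018, so δ = +4.599°.
cos h₀ = −tan ϕ · tan δ = −tan(+61.4°) × tan(+4.599°) = -0.1475, so h₀ = 1.7189 rad = 98.48°.
Daylight = 2h₀/(2π) × 57.00 h = (1.7189/π) × 57.00 = 31.19 h.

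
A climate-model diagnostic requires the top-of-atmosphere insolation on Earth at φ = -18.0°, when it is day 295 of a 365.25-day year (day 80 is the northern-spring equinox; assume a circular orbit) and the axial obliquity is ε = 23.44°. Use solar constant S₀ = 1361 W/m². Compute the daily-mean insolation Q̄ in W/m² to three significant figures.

Q̄ ≈ 448 W/m²

Solar longitude: λ_s = 360° × (295 − 80)/365.25 = 211.910°.
sin δ = sin 23.44° × sin 211.910° = -0.21026, so δ = -12.138°.
cos H₀ = −tan(-18.0°) tan(-12.138°) = -0.0699, H₀ = 1.6407 rad.
Bracket: H₀ sin φ sin δ + cos φ cos δ sin H₀ = 1.6407×-0.30902×-0.21026 + 0.95106×0.97764×0.99756 = 0.106604 + 0.927526 = 1.034130.
Q̄ = (S₀/π) × [bracket] = (1361/π) × 1.034130 = 448.0 W/m².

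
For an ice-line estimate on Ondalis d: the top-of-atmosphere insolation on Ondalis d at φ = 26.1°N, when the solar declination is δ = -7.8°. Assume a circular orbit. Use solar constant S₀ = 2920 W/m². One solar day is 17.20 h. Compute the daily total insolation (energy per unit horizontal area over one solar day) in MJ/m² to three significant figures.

45.9 MJ/m²

cos H₀ = −tan(+26.1°) tan(-7.800°) = 0.0671, H₀ = 1.5036 rad.
Bracket: H₀ sin φ sin δ + cos φ cos δ sin H₀ = 1.5036×0.43994×-0.13572 + 0.89803×0.99075×0.99775 = -0.089778 + 0.887721 = 0.797943.
Q̄ = (S₀/π) × [bracket] = (2920/π) × 0.797943 = 741.66 W/m².
Daily total = Q̄ × 17.20 h × 3600 s/h = 741.66 × 17.20 × 3600 / 10⁶ = 45.92 MJ/m².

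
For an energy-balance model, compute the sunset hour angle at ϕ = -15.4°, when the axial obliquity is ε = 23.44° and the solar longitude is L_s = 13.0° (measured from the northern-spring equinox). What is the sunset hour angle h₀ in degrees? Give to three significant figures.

h₀ = 88.6°

Solar declination: sin δ = sin ε · sin L_s = sin 23.44° × sin 13.0° = 0.08948, so δ = +5.134°.
cos h₀ = −tan ϕ · tan δ = −tan(-15.4°) × tan(+5.134°) = 0.0247, so h₀ = 1.5460 rad = 88.58°.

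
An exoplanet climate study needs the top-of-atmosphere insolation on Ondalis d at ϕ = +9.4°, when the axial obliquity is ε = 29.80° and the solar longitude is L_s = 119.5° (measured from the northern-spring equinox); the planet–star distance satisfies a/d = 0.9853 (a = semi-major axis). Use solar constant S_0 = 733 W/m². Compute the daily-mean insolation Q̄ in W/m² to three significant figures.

Solar declination: sin δ = sin ε · sin L_s = sin 29.80° × sin 119.5° = 0.43254, so δ = +25.629°.
cos h₀ = −tan(+9.4°) tan(+25.629°) = -0.0794, h₀ = 1.6503 rad.
Bracket: h₀ sin ϕ sin δ + cos ϕ cos δ sin h₀ = 1.6503×0.16333×0.43254 + 0.98657×0.90161×0.99684 = 0.116588 + 0.886691 = 1.003279.
Inverse-square distance factor (a/d)² = 0.9853² = 0.970816.
Q̄ = (S_0/π) × 0.970816 × [bracket] = (733/π) × 0.970816 × 1.003279 = 227.3 W/m².

Q̄ ≈ 227 W/m²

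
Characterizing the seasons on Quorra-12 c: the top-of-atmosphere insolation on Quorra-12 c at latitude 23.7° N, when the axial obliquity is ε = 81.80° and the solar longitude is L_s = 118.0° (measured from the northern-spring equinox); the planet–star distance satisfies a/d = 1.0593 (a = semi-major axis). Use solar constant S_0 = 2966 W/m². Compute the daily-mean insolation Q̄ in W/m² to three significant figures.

Solar declination: sin δ = sin ε · sin L_s = sin 81.80° × sin 118.0° = 0.87392, so δ = +60.917°.
cos h₀ = −tan(+23.7°) tan(+60.917°) = -0.7892, h₀ = 2.4804 rad.
Bracket: h₀ sin ϕ sin δ + cos ϕ cos δ sin h₀ = 2.4804×0.40195×0.87392 + 0.91566×0.48607×0.61409 = 0.871295 + 0.273316 = 1.144611.
Inverse-square distance factor (a/d)² = 1.0593² = 1.122116.
Q̄ = (S_0/π) × 1.122116 × [bracket] = (2966/π) × 1.122116 × 1.144611 = 1213 W/m².

Q̄ ≈ 1.21e+03 W/m²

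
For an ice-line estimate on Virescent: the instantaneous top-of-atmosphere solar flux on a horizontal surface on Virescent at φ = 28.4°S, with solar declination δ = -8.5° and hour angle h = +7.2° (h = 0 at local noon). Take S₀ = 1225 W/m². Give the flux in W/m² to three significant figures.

cos θ_z = sin φ sin δ + cos φ cos δ cos h = 0.070302 + 0.863126 = 0.933428.
Flux = S₀ · cos θ_z = 1225 × 0.933428 = 1143 W/m².

1.14e+03 W/m²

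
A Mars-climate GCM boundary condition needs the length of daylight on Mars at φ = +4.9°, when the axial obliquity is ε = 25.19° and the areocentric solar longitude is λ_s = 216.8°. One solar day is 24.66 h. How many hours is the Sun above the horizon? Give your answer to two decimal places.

sin δ = sin 25.19° × sin 216.8° = -0.25496, so δ = -14.771°.
cos H₀ = −tan φ · tan δ = −tan(+4.9°) × tan(-14.771°) = 0.0226, so H₀ = 1.5482 rad = 88.70°.
Daylight = 2H₀/(2π) × 24.66 h = (1.5482/π) × 24.66 = 12.15 h.

12.15 h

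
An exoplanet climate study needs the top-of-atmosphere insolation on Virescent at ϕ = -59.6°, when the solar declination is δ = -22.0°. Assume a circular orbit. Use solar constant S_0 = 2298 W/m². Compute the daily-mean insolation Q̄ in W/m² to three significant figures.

Q̄ ≈ 800 W/m²

cos h₀ = −tan(-59.6°) tan(-22.000°) = -0.6886, h₀ = 2.3304 rad.
Bracket: h₀ sin ϕ sin δ + cos ϕ cos δ sin h₀ = 2.3304×-0.86251×-0.37461 + 0.50603×0.92718×0.72510 = 0.752964 + 0.340203 = 1.093167.
Q̄ = (S_0/π) × [bracket] = (2298/π) × 1.093167 = 799.6 W/m².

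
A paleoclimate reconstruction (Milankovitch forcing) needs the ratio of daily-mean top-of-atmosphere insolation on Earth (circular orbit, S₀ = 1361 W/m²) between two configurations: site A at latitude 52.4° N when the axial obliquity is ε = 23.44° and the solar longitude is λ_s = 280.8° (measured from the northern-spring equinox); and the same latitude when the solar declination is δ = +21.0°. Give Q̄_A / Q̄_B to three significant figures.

— Configuration A (φ=+52.4°):
Solar declination: sin δ = sin ε · sin λ_s = sin 23.44° × sin 280.8° = -0.39074, so δ = -23.001°.
cos H₀ = −tan(+52.4°) tan(-23.001°) = 0.5512, H₀ = 0.9870 rad.
Bracket: H₀ sin φ sin δ + cos φ cos δ sin H₀ = 0.9870×0.79229×-0.39074 + 0.61015×0.92050×0.83437 = -0.305555 + 0.468618 = 0.163063.
Q̄ = (S₀/π) × [bracket] = (1361/π) × 0.163063 = 70.642 W/m².
— Configuration B (φ=+52.4°):
cos H₀ = −tan(+52.4°) tan(+21.000°) = -0.4985, H₀ = 2.0926 rad.
Bracket: H₀ sin φ sin δ + cos φ cos δ sin H₀ = 2.0926×0.79229×0.35837 + 0.61015×0.93358×0.86691 = 0.594158 + 0.493813 = 1.087971.
Q̄ = (S₀/π) × [bracket] = (1361/π) × 1.087971 = 471.33 W/m².
Ratio Q̄_A / Q̄_B = 70.642 / 471.33 = 0.1499.

Q̄_A / Q̄_B ≈ 0.150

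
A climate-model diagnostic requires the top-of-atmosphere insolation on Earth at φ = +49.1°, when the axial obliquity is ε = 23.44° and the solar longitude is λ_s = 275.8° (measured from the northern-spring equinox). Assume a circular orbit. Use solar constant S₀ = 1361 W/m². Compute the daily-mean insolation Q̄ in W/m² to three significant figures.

Solar declination: sin δ = sin ε · sin λ_s = sin 23.44° × sin 275.8° = -0.39575, so δ = -23.313°.
cos H₀ = −tan(+49.1°) tan(-23.313°) = 0.4975, H₀ = 1.0501 rad.
Bracket: H₀ sin φ sin δ + cos φ cos δ sin H₀ = 1.0501×0.75585×-0.39575 + 0.65474×0.91836×0.86747 = -0.314114 + 0.521598 = 0.207484.
Q̄ = (S₀/π) × [bracket] = (1361/π) × 0.207484 = 89.89 W/m².

Q̄ ≈ 89.9 W/m²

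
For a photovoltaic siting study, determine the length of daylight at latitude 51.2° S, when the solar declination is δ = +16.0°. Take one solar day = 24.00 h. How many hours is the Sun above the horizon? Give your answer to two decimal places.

9.21 h

cos H₀ = −tan φ · tan δ = −tan(-51.2°) × tan(+16.000°) = 0.3566, so H₀ = 1.2061 rad = 69.11°.
Daylight = 2H₀/(2π) × 24.00 h = (1.2061/π) × 24.00 = 9.21 h.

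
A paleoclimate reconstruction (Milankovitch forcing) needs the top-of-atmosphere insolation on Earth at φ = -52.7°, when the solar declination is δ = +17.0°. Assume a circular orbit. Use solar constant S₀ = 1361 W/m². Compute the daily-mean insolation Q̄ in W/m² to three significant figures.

Q̄ ≈ 113 W/m²

cos H₀ = −tan(-52.7°) tan(+17.000°) = 0.4013, H₀ = 1.1578 rad.
Bracket: H₀ sin φ sin δ + cos φ cos δ sin H₀ = 1.1578×-0.79547×0.29237 + 0.60599×0.95630×0.91593 = -0.269271 + 0.530789 = 0.261518.
Q̄ = (S₀/π) × [bracket] = (1361/π) × 0.261518 = 113.3 W/m².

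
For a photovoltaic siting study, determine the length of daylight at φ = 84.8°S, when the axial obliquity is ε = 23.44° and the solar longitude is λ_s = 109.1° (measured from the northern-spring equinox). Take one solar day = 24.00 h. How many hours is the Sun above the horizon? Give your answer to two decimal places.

0.00 h

Solar declination: sin δ = sin ε · sin λ_s = sin 23.44° × sin 109.1° = 0.37589, so δ = +22.079°.
cos H₀ = −tan φ · tan δ = 4.4572 ≥ 1, so the Sun never rises (polar night) and H₀ = 0.
Daylight = 2H₀/(2π) × 24.00 h = (0.0000/π) × 24.00 = 0.00 h.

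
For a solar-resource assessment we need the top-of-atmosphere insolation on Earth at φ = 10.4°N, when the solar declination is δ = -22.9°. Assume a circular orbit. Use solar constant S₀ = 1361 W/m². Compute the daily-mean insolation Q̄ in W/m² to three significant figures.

Q̄ ≈ 346 W/m²

cos H₀ = −tan(+10.4°) tan(-22.900°) = 0.0775, H₀ = 1.4932 rad.
Bracket: H₀ sin φ sin δ + cos φ cos δ sin H₀ = 1.4932×0.18052×-0.38912 + 0.98357×0.92119×0.99699 = -0.104888 + 0.903328 = 0.798440.
Q̄ = (S₀/π) × [bracket] = (1361/π) × 0.798440 = 345.9 W/m².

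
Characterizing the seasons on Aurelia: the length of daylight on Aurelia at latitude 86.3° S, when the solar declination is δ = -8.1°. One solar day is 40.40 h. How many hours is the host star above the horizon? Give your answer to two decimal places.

40.40 h

Sunrise equation: cos H₀ = −tan φ · tan δ = -2.2008 ≤ −1, so the host star never sets (polar day) and H₀ = π.
Daylight = 2H₀/(2π) × 40.40 h = (3.1416/π) × 40.40 = 40.40 h.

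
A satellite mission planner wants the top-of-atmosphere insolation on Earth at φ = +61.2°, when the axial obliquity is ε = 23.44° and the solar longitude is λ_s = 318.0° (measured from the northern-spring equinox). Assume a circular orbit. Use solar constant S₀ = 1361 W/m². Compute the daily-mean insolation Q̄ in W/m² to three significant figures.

Q̄ ≈ 68.4 W/m²

Solar declination: sin δ = sin ε · sin λ_s = sin 23.44° × sin 318.0° = -0.26617, so δ = -15.437°.
cos H₀ = −tan(+61.2°) tan(-15.437°) = 0.5023, H₀ = 1.0446 rad.
Bracket: H₀ sin φ sin δ + cos φ cos δ sin H₀ = 1.0446×0.87631×-0.26617 + 0.48175×0.96393×0.86470 = -0.243650 + 0.401544 = 0.157894.
Q̄ = (S₀/π) × [bracket] = (1361/π) × 0.157894 = 68.40 W/m².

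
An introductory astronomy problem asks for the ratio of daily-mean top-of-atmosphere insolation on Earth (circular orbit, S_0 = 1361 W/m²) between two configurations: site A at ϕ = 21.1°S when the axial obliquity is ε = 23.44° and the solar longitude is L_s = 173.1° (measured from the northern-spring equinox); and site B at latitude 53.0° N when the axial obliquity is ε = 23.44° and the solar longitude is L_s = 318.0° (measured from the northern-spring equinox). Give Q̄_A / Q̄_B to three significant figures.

— Configuration A (ϕ=-21.1°):
Solar declination: sin δ = sin ε · sin L_s = sin 23.44° × sin 173.1° = 0.04779, so δ = +2.739°.
cos h₀ = −tan(-21.1°) tan(+2.739°) = 0.0185, h₀ = 1.5523 rad.
Bracket: h₀ sin ϕ sin δ + cos ϕ cos δ sin h₀ = 1.5523×-0.36000×0.04779 + 0.93295×0.99886×0.99983 = -0.026706 + 0.931728 = 0.905022.
Q̄ = (S_0/π) × [bracket] = (1361/π) × 0.905022 = 392.07 W/m².
— Configuration B (ϕ=+53.0°):
Solar declination: sin δ = sin ε · sin L_s = sin 23.44° × sin 318.0° = -0.26617, so δ = -15.437°.
cos h₀ = −tan(+53.0°) tan(-15.437°) = 0.3664, h₀ = 1.1956 rad.
Bracket: h₀ sin ϕ sin δ + cos ϕ cos δ sin h₀ = 1.1956×0.79864×-0.26617 + 0.60182×0.96393×0.93044 = -0.254153 + 0.539760 = 0.285607.
Q̄ = (S_0/π) × [bracket] = (1361/π) × 0.285607 = 123.73 W/m².
Ratio Q̄_A / Q̄_B = 392.07 / 123.73 = 3.169.

Q̄_A / Q̄_B ≈ 3.17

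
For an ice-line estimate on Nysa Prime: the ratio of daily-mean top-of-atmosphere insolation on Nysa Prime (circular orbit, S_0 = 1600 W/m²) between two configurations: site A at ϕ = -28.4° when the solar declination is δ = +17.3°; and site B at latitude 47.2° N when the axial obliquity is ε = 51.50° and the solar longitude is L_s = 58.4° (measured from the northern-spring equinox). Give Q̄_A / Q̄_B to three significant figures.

Q̄_A / Q̄_B ≈ 0.409

— Configuration A (ϕ=-28.4°):
cos h₀ = −tan(-28.4°) tan(+17.300°) = 0.1684, h₀ = 1.4016 rad.
Bracket: h₀ sin ϕ sin δ + cos ϕ cos δ sin h₀ = 1.4016×-0.47562×0.29737 + 0.87965×0.95476×0.98572 = -0.198235 + 0.827862 = 0.629627.
Q̄ = (S_0/π) × [bracket] = (1600/π) × 0.629627 = 320.67 W/m².
— Configuration B (ϕ=+47.2°):
Solar declination: sin δ = sin ε · sin L_s = sin 51.50° × sin 58.4° = 0.66657, so δ = +41.803°.
cos h₀ = −tan(+47.2°) tan(+41.803°) = -0.9656, h₀ = 2.8787 rad.
Bracket: h₀ sin ϕ sin δ + cos ϕ cos δ sin h₀ = 2.8787×0.73373×0.66657 + 0.67944×0.74544×0.25989 = 1.407922 + 0.131630 = 1.539552.
Q̄ = (S_0/π) × [bracket] = (1600/π) × 1.539552 = 784.09 W/m².
Ratio Q̄_A / Q̄_B = 320.67 / 784.09 = 0.4090.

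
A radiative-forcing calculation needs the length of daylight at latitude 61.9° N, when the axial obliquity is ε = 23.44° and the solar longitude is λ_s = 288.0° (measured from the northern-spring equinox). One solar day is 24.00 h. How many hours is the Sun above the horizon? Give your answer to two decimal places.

Solar declination: sin δ = sin ε · sin λ_s = sin 23.44° × sin 288.0° = -0.37832, so δ = -22.230°.
cos H₀ = −tan φ · tan δ = −tan(+61.9°) × tan(-22.230°) = 0.7654, so H₀ = 0.6991 rad = 40.06°.
Daylight = 2H₀/(2π) × 24.00 h = (0.6991/π) × 24.00 = 5.34 h.

5.34 h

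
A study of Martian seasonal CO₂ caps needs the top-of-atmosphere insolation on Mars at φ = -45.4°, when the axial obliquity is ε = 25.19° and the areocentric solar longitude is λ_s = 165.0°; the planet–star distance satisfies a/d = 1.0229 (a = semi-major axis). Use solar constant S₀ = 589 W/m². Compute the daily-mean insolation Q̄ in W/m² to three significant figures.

Q̄ ≈ 114 W/m²

sin δ = sin 25.19° × sin 165.0° = 0.11016, so δ = +6.324°.
cos H₀ = −tan(-45.4°) tan(+6.324°) = 0.1124, H₀ = 1.4582 rad.
Bracket: H₀ sin φ sin δ + cos φ cos δ sin H₀ = 1.4582×-0.71203×0.11016 + 0.70215×0.99391×0.99366 = -0.114377 + 0.693449 = 0.579072.
Inverse-square distance factor (a/d)² = 1.0229² = 1.046324.
Q̄ = (S₀/π) × 1.046324 × [bracket] = (589/π) × 1.046324 × 0.579072 = 113.6 W/m².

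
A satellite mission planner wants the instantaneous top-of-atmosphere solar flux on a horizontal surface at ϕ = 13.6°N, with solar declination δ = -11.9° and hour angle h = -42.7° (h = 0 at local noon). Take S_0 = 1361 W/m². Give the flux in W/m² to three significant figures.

885 W/m²

cos θ_z = sin ϕ sin δ + cos ϕ cos δ cos h = -0.048487 + 0.698957 = 0.650470.
Flux = S_0 · cos θ_z = 1361 × 0.650470 = 885.3 W/m².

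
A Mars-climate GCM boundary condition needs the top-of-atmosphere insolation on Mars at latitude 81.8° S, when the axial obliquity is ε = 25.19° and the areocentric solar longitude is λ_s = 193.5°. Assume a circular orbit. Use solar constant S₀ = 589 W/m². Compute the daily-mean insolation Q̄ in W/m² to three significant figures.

sin δ = sin 25.19° × sin 193.5° = -0.09936, so δ = -5.702°.
cos H₀ = −tan(-81.8°) tan(-5.702°) = -0.6929, H₀ = 2.3363 rad.
Bracket: H₀ sin φ sin δ + cos φ cos δ sin H₀ = 2.3363×-0.98978×-0.09936 + 0.14263×0.99505×0.72100 = 0.229762 + 0.102327 = 0.332089.
Q̄ = (S₀/π) × [bracket] = (589/π) × 0.332089 = 62.26 W/m².

Q̄ ≈ 62.3 W/m²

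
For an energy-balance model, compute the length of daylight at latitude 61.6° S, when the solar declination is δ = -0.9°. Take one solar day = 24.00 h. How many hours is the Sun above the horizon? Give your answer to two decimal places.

12.22 h

cos H₀ = −tan φ · tan δ = −tan(-61.6°) × tan(-0.900°) = -0.0291, so H₀ = 1.5999 rad = 91.66°.
Daylight = 2H₀/(2π) × 24.00 h = (1.5999/π) × 24.00 = 12.22 h.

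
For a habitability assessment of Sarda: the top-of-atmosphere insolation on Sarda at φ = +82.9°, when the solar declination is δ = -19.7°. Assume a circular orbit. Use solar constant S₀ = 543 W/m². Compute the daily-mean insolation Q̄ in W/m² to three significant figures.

Q̄ ≈ 0.00 W/m²

cos H₀ = −tan(+82.9°) tan(-19.700°) = 2.8746 ≥ 1 ⇒ polar night, H₀ = 0 and Q̄ = 0.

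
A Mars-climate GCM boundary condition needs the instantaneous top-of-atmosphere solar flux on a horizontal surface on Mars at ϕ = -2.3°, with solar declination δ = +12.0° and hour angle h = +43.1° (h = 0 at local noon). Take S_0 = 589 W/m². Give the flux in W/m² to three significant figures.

cos θ_z = sin ϕ sin δ + cos ϕ cos δ cos h = -0.008344 + 0.713631 = 0.705287.
Flux = S_0 · cos θ_z = 589 × 0.705287 = 415.4 W/m².

415 W/m²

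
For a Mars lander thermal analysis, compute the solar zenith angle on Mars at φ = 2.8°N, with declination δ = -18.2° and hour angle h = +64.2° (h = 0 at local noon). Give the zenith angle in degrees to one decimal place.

cos θ_z = sin φ sin δ + cos φ cos δ cos h = -0.015257 + 0.412964 = 0.397707.
θ_z = arccos(0.397707) = 66.6°.

θ_z = 66.6°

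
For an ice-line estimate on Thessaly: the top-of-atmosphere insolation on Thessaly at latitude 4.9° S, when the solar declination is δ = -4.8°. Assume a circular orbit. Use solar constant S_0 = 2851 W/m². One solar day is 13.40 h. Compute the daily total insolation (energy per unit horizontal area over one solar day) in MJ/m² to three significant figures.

cos h₀ = −tan(-4.9°) tan(-4.800°) = -0.0072, h₀ = 1.5780 rad.
Bracket: h₀ sin ϕ sin δ + cos ϕ cos δ sin h₀ = 1.5780×-0.08542×-0.08368 + 0.99635×0.99649×0.99997 = 0.011279 + 0.992823 = 1.004102.
Q̄ = (S_0/π) × [bracket] = (2851/π) × 1.004102 = 911.22 W/m².
Daily total = Q̄ × 13.40 h × 3600 s/h = 911.22 × 13.40 × 3600 / 10⁶ = 43.96 MJ/m².

44.0 MJ/m²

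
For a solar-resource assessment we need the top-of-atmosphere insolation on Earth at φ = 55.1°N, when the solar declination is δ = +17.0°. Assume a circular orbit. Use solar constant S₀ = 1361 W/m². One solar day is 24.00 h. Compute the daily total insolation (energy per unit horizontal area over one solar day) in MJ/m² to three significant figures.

cos H₀ = −tan(+55.1°) tan(+17.000°) = -0.4383, H₀ = 2.0245 rad.
Bracket: H₀ sin φ sin δ + cos φ cos δ sin H₀ = 2.0245×0.82015×0.29237 + 0.57215×0.95630×0.89885 = 0.485449 + 0.491803 = 0.977252.
Q̄ = (S₀/π) × [bracket] = (1361/π) × 0.977252 = 423.36 W/m².
Daily total = Q̄ × 24.00 h × 3600 s/h = 423.36 × 24.00 × 3600 / 10⁶ = 36.58 MJ/m².

36.6 MJ/m²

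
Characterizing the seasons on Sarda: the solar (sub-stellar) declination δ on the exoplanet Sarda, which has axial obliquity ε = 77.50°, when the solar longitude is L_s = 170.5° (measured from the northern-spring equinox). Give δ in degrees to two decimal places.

δ = +9.27°

sin δ = sin ε · sin L_s = sin 77.50° × sin 170.5° = 0.161135.
δ = arcsin(0.161135) = +9.27°.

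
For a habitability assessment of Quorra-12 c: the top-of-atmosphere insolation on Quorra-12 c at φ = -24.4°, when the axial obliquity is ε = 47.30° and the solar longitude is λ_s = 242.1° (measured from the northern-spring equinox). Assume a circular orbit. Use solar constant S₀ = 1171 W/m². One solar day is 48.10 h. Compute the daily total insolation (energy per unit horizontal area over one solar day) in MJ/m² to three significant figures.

Solar declination: sin δ = sin ε · sin λ_s = sin 47.30° × sin 242.1° = -0.64949, so δ = -40.503°.
cos H₀ = −tan(-24.4°) tan(-40.503°) = -0.3875, H₀ = 1.9687 rad.
Bracket: H₀ sin φ sin δ + cos φ cos δ sin H₀ = 1.9687×-0.41310×-0.64949 + 0.91068×0.76037×0.92188 = 0.528211 + 0.638359 = 1.166570.
Q̄ = (S₀/π) × [bracket] = (1171/π) × 1.166570 = 434.83 W/m².
Daily total = Q̄ × 48.10 h × 3600 s/h = 434.83 × 48.10 × 3600 / 10⁶ = 75.30 MJ/m².

75.3 MJ/m²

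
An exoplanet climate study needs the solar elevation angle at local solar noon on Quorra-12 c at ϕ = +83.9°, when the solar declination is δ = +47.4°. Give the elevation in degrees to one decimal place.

53.5°

At local noon the hour angle is zero, so the zenith angle equals |ϕ − δ| = |+83.9° − (+47.400°)| = 36.500°.
Elevation = 90° − 36.500° = 53.5°.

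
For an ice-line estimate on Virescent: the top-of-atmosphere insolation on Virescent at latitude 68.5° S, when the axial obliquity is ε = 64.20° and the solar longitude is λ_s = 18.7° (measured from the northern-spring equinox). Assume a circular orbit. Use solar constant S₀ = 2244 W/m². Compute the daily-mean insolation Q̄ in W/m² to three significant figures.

Q̄ ≈ 27.2 W/m²

Solar declination: sin δ = sin ε · sin λ_s = sin 64.20° × sin 18.7° = 0.28865, so δ = +16.777°.
cos H₀ = −tan(-68.5°) tan(+16.777°) = 0.7654, H₀ = 0.6992 rad.
Bracket: H₀ sin φ sin δ + cos φ cos δ sin H₀ = 0.6992×-0.93042×0.28865 + 0.36650×0.95743×0.64359 = -0.187781 + 0.225835 = 0.038054.
Q̄ = (S₀/π) × [bracket] = (2244/π) × 0.038054 = 27.18 W/m².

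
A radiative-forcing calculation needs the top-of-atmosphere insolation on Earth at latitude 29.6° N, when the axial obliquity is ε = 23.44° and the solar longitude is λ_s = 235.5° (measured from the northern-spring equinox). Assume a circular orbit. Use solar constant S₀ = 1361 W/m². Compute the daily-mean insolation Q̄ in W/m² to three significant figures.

Q̄ ≈ 253 W/m²

Solar declination: sin δ = sin ε · sin λ_s = sin 23.44° × sin 235.5° = -0.32783, so δ = -19.137°.
cos H₀ = −tan(+29.6°) tan(-19.137°) = 0.1971, H₀ = 1.3724 rad.
Bracket: H₀ sin φ sin δ + cos φ cos δ sin H₀ = 1.3724×0.49394×-0.32783 + 0.86949×0.94474×0.98038 = -0.222230 + 0.805325 = 0.583095.
Q̄ = (S₀/π) × [bracket] = (1361/π) × 0.583095 = 252.6 W/m².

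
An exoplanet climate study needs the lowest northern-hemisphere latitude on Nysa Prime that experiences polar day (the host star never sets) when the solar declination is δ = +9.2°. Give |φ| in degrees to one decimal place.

|φ| = 80.8°

Polar day requires cos H₀ = −tan φ tan δ ≤ −1, i.e. tan φ tan δ ≥ 1.
The boundary is |tan φ| · |tan δ| = 1, so |φ| = 90° − |δ| = 90° − 9.2° = 80.8° in the northern hemisphere.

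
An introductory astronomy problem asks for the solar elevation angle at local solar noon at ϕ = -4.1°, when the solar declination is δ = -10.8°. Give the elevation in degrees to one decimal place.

At local noon the hour angle is zero, so the zenith angle equals |ϕ − δ| = |-4.1° − (-10.800°)| = 6.700°.
Elevation = 90° − 6.700° = 83.3°.

83.3°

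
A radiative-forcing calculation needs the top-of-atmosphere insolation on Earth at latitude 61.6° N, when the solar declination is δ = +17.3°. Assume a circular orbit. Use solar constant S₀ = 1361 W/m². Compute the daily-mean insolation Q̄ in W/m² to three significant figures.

cos H₀ = −tan(+61.6°) tan(+17.300°) = -0.5760, H₀ = 2.1847 rad.
Bracket: H₀ sin φ sin δ + cos φ cos δ sin H₀ = 2.1847×0.87965×0.29737 + 0.47562×0.95476×0.81742 = 0.571477 + 0.371193 = 0.942670.
Q̄ = (S₀/π) × [bracket] = (1361/π) × 0.942670 = 408.4 W/m².

Q̄ ≈ 408 W/m²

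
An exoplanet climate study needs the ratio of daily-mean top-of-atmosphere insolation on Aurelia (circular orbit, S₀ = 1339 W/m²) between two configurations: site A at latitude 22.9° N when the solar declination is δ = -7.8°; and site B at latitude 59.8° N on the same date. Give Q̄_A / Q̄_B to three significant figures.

Q̄_A / Q̄_B ≈ 2.53

— Configuration A (φ=+22.9°):
cos H₀ = −tan(+22.9°) tan(-7.800°) = 0.0579, H₀ = 1.5129 rad.
Bracket: H₀ sin φ sin δ + cos φ cos δ sin H₀ = 1.5129×0.38912×-0.13572 + 0.92119×0.99075×0.99832 = -0.079898 + 0.911136 = 0.831238.
Q̄ = (S₀/π) × [bracket] = (1339/π) × 0.831238 = 354.29 W/m².
— Configuration B (φ=+59.8°):
cos H₀ = −tan(+59.8°) tan(-7.800°) = 0.2354, H₀ = 1.3332 rad.
Bracket: H₀ sin φ sin δ + cos φ cos δ sin H₀ = 1.3332×0.86427×-0.13572 + 0.50302×0.99075×0.97191 = -0.156383 + 0.484368 = 0.327985.
Q̄ = (S₀/π) × [bracket] = (1339/π) × 0.327985 = 139.79 W/m².
Ratio Q̄_A / Q̄_B = 354.29 / 139.79 = 2.534.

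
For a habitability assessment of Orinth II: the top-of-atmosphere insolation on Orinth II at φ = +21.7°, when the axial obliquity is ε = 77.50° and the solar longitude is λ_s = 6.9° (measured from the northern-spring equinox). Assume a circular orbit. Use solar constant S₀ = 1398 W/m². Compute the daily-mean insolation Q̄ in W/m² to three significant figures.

Q̄ ≈ 441 W/m²

Solar declination: sin δ = sin ε · sin λ_s = sin 77.50° × sin 6.9° = 0.11729, so δ = +6.736°.
cos H₀ = −tan(+21.7°) tan(+6.736°) = -0.0470, H₀ = 1.6178 rad.
Bracket: H₀ sin φ sin δ + cos φ cos δ sin H₀ = 1.6178×0.36975×0.11729 + 0.92913×0.99310×0.99889 = 0.070161 + 0.921695 = 0.991856.
Q̄ = (S₀/π) × [bracket] = (1398/π) × 0.991856 = 441.4 W/m².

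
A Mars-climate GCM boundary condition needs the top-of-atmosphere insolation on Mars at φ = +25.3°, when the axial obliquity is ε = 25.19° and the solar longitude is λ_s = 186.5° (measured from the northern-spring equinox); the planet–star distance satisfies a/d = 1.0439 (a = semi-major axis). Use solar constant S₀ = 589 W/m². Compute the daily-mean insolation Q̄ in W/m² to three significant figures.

Q̄ ≈ 178 W/m²

Solar declination: sin δ = sin ε · sin λ_s = sin 25.19° × sin 186.5° = -0.04818, so δ = -2.762°.
cos H₀ = −tan(+25.3°) tan(-2.762°) = 0.0228, H₀ = 1.5480 rad.
Bracket: H₀ sin φ sin δ + cos φ cos δ sin H₀ = 1.5480×0.42736×-0.04818 + 0.90408×0.99884×0.99974 = -0.031874 + 0.902796 = 0.870922.
Inverse-square distance factor (a/d)² = 1.0439² = 1.089727.
Q̄ = (S₀/π) × 1.089727 × [bracket] = (589/π) × 1.089727 × 0.870922 = 177.9 W/m².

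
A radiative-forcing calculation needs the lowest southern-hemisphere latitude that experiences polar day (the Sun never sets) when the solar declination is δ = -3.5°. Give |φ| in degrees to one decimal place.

Polar day requires cos H₀ = −tan φ tan δ ≤ −1, i.e. tan φ tan δ ≥ 1.
The boundary is |tan φ| · |tan δ| = 1, so |φ| = 90° − |δ| = 90° − 3.5° = 86.5° in the southern hemisphere.

|φ| = 86.5°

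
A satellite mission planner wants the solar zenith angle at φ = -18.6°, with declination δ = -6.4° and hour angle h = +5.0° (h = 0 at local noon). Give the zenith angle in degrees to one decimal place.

θ_z = 13.1°

cos θ_z = sin φ sin δ + cos φ cos δ cos h = 0.035554 + 0.938278 = 0.973832.
θ_z = arccos(0.973832) = 13.1°.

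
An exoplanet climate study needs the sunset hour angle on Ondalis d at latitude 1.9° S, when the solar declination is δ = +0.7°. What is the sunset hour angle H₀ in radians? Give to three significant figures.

H₀ = 1.57 rad

cos H₀ = −tan φ · tan δ = −tan(-1.9°) × tan(+0.700°) = 0.0004, so H₀ = 1.5704 rad = 89.98°.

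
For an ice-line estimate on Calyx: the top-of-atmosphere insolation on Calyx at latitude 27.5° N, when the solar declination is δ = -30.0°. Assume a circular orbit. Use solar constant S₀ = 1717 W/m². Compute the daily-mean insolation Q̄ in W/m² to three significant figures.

cos H₀ = −tan(+27.5°) tan(-30.000°) = 0.3005, H₀ = 1.2655 rad.
Bracket: H₀ sin φ sin δ + cos φ cos δ sin H₀ = 1.2655×0.46175×-0.50000 + 0.88701×0.86603×0.95377 = -0.292172 + 0.732664 = 0.440492.
Q̄ = (S₀/π) × [bracket] = (1717/π) × 0.440492 = 240.7 W/m².

Q̄ ≈ 241 W/m²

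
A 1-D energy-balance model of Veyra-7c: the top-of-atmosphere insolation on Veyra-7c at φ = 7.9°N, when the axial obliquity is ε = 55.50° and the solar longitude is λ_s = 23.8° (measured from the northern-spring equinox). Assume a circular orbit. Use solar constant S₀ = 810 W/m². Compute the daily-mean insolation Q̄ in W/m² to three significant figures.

Solar declination: sin δ = sin ε · sin λ_s = sin 55.50° × sin 23.8° = 0.33257, so δ = +19.425°.
cos H₀ = −tan(+7.9°) tan(+19.425°) = -0.0489, H₀ = 1.6197 rad.
Bracket: H₀ sin φ sin δ + cos φ cos δ sin H₀ = 1.6197×0.13744×0.33257 + 0.99051×0.94308×0.99880 = 0.074034 + 0.933009 = 1.007043.
Q̄ = (S₀/π) × [bracket] = (810/π) × 1.007043 = 259.6 W/m².

Q̄ ≈ 260 W/m²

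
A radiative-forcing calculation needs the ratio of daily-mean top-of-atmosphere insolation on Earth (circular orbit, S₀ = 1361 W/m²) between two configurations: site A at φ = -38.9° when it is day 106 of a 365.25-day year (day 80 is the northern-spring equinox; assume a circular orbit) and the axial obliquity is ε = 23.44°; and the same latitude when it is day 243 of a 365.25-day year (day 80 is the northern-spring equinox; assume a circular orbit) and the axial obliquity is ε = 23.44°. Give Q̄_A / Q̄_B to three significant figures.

— Configuration A (φ=-38.9°):
Solar longitude: λ_s = 360° × (106 − 80)/365.25 = 25.626°.
sin δ = sin 23.44° × sin 25.626° = 0.17204, so δ = +9.907°.
cos H₀ = −tan(-38.9°) tan(+9.907°) = 0.1409, H₀ = 1.4294 rad.
Bracket: H₀ sin φ sin δ + cos φ cos δ sin H₀ = 1.4294×-0.62796×0.17204 + 0.77824×0.98509×0.99002 = -0.154424 + 0.758985 = 0.604561.
Q̄ = (S₀/π) × [bracket] = (1361/π) × 0.604561 = 261.91 W/m².
— Configuration B (φ=-38.9°):
Solar longitude: λ_s = 360° × (243 − 80)/365.25 = 160.657°.
sin δ = sin 23.44° × sin 160.657° = 0.13176, so δ = +7.571°.
cos H₀ = −tan(-38.9°) tan(+7.571°) = 0.1072, H₀ = 1.4633 rad.
Bracket: H₀ sin φ sin δ + cos φ cos δ sin H₀ = 1.4633×-0.62796×0.13176 + 0.77824×0.99128×0.99423 = -0.121073 + 0.767002 = 0.645929.
Q̄ = (S₀/π) × [bracket] = (1361/π) × 0.645929 = 279.83 W/m².
Ratio Q̄_A / Q̄_B = 261.91 / 279.83 = 0.9360.

Q̄_A / Q̄_B ≈ 0.936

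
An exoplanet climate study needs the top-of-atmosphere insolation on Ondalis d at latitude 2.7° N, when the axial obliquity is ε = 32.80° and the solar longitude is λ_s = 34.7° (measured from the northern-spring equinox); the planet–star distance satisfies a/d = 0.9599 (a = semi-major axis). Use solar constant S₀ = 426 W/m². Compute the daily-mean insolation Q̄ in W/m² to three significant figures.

Solar declination: sin δ = sin ε · sin λ_s = sin 32.80° × sin 34.7° = 0.30838, so δ = +17.962°.
cos H₀ = −tan(+2.7°) tan(+17.962°) = -0.0153, H₀ = 1.5861 rad.
Bracket: H₀ sin φ sin δ + cos φ cos δ sin H₀ = 1.5861×0.04711×0.30838 + 0.99889×0.95126×0.99988 = 0.023043 + 0.950090 = 0.973133.
Inverse-square distance factor (a/d)² = 0.9599² = 0.921408.
Q̄ = (S₀/π) × 0.921408 × [bracket] = (426/π) × 0.921408 × 0.973133 = 121.6 W/m².

Q̄ ≈ 122 W/m²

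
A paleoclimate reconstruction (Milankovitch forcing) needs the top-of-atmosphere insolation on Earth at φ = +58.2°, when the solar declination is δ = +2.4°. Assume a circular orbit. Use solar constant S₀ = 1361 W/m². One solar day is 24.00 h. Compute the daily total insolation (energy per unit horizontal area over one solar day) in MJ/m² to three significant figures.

cos H₀ = −tan(+58.2°) tan(+2.400°) = -0.0676, H₀ = 1.6384 rad.
Bracket: H₀ sin φ sin δ + cos φ cos δ sin H₀ = 1.6384×0.84989×0.04188 + 0.52696×0.99912×0.99771 = 0.058316 + 0.525291 = 0.583607.
Q̄ = (S₀/π) × [bracket] = (1361/π) × 0.583607 = 252.83 W/m².
Daily total = Q̄ × 24.00 h × 3600 s/h = 252.83 × 24.00 × 3600 / 10⁶ = 21.84 MJ/m².

21.8 MJ/m²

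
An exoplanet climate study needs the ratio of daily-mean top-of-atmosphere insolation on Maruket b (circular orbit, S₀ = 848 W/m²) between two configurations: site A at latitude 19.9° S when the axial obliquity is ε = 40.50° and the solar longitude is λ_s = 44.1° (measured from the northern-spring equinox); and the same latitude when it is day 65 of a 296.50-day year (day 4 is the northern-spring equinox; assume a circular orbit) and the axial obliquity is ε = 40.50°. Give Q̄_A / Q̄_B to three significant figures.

— Configuration A (φ=-19.9°):
Solar declination: sin δ = sin ε · sin λ_s = sin 40.50° × sin 44.1° = 0.45196, so δ = +26.869°.
cos H₀ = −tan(-19.9°) tan(+26.869°) = 0.1834, H₀ = 1.3863 rad.
Bracket: H₀ sin φ sin δ + cos φ cos δ sin H₀ = 1.3863×-0.34038×0.45196 + 0.94029×0.89204×0.98304 = -0.213266 + 0.824551 = 0.611285.
Q̄ = (S₀/π) × [bracket] = (848/π) × 0.611285 = 165.00 W/m².
— Configuration B (φ=-19.9°):
Solar longitude: λ_s = 360° × (65 − 4)/296.50 = 74.064°.
sin δ = sin 40.50° × sin 74.064° = 0.62449, so δ = +38.645°.
cos H₀ = −tan(-19.9°) tan(+38.645°) = 0.2894, H₀ = 1.2772 rad.
Bracket: H₀ sin φ sin δ + cos φ cos δ sin H₀ = 1.2772×-0.34038×0.62449 + 0.94029×0.78103×0.95720 = -0.271487 + 0.702963 = 0.431476.
Q̄ = (S₀/π) × [bracket] = (848/π) × 0.431476 = 116.47 W/m².
Ratio Q̄_A / Q̄_B = 165.00 / 116.47 = 1.417.

Q̄_A / Q̄_B ≈ 1.42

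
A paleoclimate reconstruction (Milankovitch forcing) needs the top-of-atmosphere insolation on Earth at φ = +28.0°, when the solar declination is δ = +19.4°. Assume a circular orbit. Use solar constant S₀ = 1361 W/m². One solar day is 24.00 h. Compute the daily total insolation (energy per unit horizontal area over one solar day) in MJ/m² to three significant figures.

cos H₀ = −tan(+28.0°) tan(+19.400°) = -0.1872, H₀ = 1.7592 rad.
Bracket: H₀ sin φ sin δ + cos φ cos δ sin H₀ = 1.7592×0.46947×0.33216 + 0.88295×0.94322×0.98231 = 0.274328 + 0.818084 = 1.092412.
Q̄ = (S₀/π) × [bracket] = (1361/π) × 1.092412 = 473.25 W/m².
Daily total = Q̄ × 24.00 h × 3600 s/h = 473.25 × 24.00 × 3600 / 10⁶ = 40.89 MJ/m².

40.9 MJ/m²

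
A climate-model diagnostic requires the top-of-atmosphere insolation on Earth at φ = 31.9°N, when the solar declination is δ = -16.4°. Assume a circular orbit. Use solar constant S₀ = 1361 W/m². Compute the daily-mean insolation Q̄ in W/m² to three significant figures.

cos H₀ = −tan(+31.9°) tan(-16.400°) = 0.1832, H₀ = 1.3866 rad.
Bracket: H₀ sin φ sin δ + cos φ cos δ sin H₀ = 1.3866×0.52844×-0.28234 + 0.84897×0.95931×0.98308 = -0.206880 + 0.800645 = 0.593765.
Q̄ = (S₀/π) × [bracket] = (1361/π) × 0.593765 = 257.2 W/m².

Q̄ ≈ 257 W/m²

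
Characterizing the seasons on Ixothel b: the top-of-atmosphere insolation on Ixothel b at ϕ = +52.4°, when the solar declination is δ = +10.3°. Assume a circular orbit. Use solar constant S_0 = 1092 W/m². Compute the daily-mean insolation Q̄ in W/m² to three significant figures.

Q̄ ≈ 292 W/m²

cos h₀ = −tan(+52.4°) tan(+10.300°) = -0.2360, h₀ = 1.8090 rad.
Bracket: h₀ sin ϕ sin δ + cos ϕ cos δ sin h₀ = 1.8090×0.79229×0.17880 + 0.61015×0.98389×0.97176 = 0.256266 + 0.583367 = 0.839633.
Q̄ = (S_0/π) × [bracket] = (1092/π) × 0.839633 = 291.9 W/m².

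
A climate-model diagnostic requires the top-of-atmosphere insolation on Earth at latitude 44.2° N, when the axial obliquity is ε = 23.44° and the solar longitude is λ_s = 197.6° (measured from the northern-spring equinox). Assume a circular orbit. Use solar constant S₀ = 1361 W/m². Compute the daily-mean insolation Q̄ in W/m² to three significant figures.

Solar declination: sin δ = sin ε · sin λ_s = sin 23.44° × sin 197.6° = -0.12028, so δ = -6.908°.
cos H₀ = −tan(+44.2°) tan(-6.908°) = 0.1178, H₀ = 1.4527 rad.
Bracket: H₀ sin φ sin δ + cos φ cos δ sin H₀ = 1.4527×0.69717×-0.12028 + 0.71691×0.99274×0.99303 = -0.121817 + 0.706745 = 0.584928.
Q̄ = (S₀/π) × [bracket] = (1361/π) × 0.584928 = 253.4 W/m².

Q̄ ≈ 253 W/m²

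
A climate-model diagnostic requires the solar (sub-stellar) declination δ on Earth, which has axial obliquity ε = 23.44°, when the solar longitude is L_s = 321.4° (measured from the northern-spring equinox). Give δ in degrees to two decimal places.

δ = -14.37°

sin δ = sin ε · sin L_s = sin 23.44° × sin 321.4° = -0.248172.
δ = arcsin(-0.248172) = -14.37°.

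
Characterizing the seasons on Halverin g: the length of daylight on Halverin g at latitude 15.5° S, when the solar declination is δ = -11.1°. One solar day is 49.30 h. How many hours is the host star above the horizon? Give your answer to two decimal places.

cos h₀ = −tan ϕ · tan δ = −tan(-15.5°) × tan(-11.100°) = -0.0544, so h₀ = 1.6252 rad = 93.12°.
Daylight = 2h₀/(2π) × 49.30 h = (1.6252/π) × 49.30 = 25.50 h.

25.50 h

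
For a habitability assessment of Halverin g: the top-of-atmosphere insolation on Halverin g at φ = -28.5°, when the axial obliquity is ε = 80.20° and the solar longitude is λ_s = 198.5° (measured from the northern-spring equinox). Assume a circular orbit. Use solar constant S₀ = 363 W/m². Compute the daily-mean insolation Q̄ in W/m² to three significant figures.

Solar declination: sin δ = sin ε · sin λ_s = sin 80.20° × sin 198.5° = -0.31267, so δ = -18.220°.
cos H₀ = −tan(-28.5°) tan(-18.220°) = -0.1787, H₀ = 1.7505 rad.
Bracket: H₀ sin φ sin δ + cos φ cos δ sin H₀ = 1.7505×-0.47716×-0.31267 + 0.87882×0.94986×0.98390 = 0.261163 + 0.821316 = 1.082479.
Q̄ = (S₀/π) × [bracket] = (363/π) × 1.082479 = 125.1 W/m².

Q̄ ≈ 125 W/m²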